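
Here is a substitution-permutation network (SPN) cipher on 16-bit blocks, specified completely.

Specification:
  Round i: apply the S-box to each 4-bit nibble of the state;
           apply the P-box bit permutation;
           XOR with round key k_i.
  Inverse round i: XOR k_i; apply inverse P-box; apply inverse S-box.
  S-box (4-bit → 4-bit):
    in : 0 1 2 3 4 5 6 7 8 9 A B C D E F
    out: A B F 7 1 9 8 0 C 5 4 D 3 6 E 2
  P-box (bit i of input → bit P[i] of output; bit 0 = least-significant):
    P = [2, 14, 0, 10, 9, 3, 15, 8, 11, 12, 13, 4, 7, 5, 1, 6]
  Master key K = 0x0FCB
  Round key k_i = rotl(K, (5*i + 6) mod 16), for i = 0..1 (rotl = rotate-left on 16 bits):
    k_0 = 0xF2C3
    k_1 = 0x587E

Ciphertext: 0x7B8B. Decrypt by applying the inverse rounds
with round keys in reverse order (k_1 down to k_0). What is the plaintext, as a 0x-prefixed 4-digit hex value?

0x9B3F

s_0 = ciphertext = 0x7B8B
s_1 = InvRound(s_0, k_1) = 0x1859
s_2 = InvRound(s_1, k_0) = 0x9B3F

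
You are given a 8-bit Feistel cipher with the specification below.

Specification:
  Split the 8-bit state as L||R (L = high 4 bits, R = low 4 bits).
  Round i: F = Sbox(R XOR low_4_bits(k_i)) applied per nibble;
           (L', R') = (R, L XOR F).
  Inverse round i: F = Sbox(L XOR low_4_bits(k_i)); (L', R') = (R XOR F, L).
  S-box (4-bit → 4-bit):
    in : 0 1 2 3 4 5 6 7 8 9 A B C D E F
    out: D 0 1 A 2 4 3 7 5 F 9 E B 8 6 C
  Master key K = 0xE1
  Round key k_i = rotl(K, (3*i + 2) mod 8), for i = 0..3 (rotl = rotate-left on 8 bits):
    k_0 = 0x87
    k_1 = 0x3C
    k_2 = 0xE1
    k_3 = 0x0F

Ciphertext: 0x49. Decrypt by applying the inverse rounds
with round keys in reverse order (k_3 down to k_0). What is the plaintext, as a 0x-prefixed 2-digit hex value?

0x19

s_0 = ciphertext = 0x49
s_1 = InvRound(s_0, k_3) = 0x74
s_2 = InvRound(s_1, k_2) = 0x77
s_3 = InvRound(s_2, k_1) = 0x97
s_4 = InvRound(s_3, k_0) = 0x19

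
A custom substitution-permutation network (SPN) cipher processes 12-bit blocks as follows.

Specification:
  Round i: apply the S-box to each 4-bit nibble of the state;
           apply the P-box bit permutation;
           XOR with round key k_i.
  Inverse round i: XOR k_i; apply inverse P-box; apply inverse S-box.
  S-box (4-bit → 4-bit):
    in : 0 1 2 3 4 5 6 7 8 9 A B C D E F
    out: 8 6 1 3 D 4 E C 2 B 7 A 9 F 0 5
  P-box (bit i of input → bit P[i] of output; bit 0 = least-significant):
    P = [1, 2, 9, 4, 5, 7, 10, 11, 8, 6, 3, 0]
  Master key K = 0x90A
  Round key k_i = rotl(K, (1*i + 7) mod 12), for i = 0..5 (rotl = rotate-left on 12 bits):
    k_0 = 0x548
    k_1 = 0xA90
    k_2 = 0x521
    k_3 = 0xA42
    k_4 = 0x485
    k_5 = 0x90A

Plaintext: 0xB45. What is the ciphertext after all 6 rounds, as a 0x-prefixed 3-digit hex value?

s_0 = plaintext = 0xB45
s_1 = Round(s_0, k_0) = 0xB29
s_2 = Round(s_1, k_1) = 0xAE7
s_3 = Round(s_2, k_2) = 0x679
s_4 = Round(s_3, k_3) = 0x61D
s_5 = Round(s_4, k_4) = 0x25A
s_6 = Round(s_5, k_5) = 0xE0C

0xE0C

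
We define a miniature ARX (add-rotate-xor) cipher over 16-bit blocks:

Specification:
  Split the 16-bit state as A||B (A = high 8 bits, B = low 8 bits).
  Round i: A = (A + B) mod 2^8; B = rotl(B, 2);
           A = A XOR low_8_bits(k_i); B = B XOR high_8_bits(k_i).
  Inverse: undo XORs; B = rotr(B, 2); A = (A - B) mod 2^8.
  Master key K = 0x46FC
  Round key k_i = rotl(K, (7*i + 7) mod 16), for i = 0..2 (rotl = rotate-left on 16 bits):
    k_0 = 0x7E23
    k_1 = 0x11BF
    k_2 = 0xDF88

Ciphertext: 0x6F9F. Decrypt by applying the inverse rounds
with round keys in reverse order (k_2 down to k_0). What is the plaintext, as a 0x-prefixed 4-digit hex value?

0x7C8F

s_0 = ciphertext = 0x6F9F
s_1 = InvRound(s_0, k_2) = 0xD710
s_2 = InvRound(s_1, k_1) = 0x2840
s_3 = InvRound(s_2, k_0) = 0x7C8F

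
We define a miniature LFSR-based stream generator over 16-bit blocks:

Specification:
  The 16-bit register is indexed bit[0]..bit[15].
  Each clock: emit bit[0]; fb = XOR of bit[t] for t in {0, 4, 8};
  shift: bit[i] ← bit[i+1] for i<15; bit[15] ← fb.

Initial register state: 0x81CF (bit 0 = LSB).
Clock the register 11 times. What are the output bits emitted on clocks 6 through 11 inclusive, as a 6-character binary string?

reg_0 = 0x81CF
clock 1: out=1, reg = 0x40E7
clock 2: out=1, reg = 0xA073
clock 3: out=1, reg = 0x5039
clock 4: out=1, reg = 0x281C
clock 5: out=0, reg = 0x940E
clock 6: out=0, reg = 0x4A07
clock 7: out=1, reg = 0xA503
clock 8: out=1, reg = 0x5281
clock 9: out=1, reg = 0xA940
clock 10: out=0, reg = 0xD4A0
clock 11: out=0, reg = 0x6A50

011100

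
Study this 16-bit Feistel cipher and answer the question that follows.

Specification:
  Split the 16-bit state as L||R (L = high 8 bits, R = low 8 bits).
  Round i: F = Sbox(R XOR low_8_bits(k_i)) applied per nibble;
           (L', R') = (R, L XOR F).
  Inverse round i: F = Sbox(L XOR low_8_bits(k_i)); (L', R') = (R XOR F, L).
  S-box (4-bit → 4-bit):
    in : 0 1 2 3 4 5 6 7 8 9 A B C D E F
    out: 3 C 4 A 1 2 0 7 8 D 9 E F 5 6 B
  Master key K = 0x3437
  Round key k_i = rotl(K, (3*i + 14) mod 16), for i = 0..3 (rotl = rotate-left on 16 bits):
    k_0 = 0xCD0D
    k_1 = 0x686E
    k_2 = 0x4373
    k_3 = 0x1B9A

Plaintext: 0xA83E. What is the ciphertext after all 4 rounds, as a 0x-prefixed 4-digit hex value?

s_0 = plaintext = 0xA83E
s_1 = Round(s_0, k_0) = 0x3E02
s_2 = Round(s_1, k_1) = 0x0231
s_3 = Round(s_2, k_2) = 0x3116
s_4 = Round(s_3, k_3) = 0x16BE

0x16BE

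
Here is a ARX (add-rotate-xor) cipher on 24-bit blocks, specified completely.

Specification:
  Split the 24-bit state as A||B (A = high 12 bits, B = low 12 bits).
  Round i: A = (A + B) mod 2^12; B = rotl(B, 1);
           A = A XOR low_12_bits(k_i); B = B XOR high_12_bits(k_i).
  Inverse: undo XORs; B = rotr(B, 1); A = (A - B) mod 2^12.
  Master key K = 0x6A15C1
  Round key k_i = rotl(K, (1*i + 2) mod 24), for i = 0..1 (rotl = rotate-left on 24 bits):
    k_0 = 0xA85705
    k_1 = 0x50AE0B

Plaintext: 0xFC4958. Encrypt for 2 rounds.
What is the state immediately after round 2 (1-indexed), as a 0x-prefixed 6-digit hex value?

s_0 = plaintext = 0xFC4958
s_1 = Round(s_0, k_0) = 0xE19834
s_2 = Round(s_1, k_1) = 0x846563

0x846563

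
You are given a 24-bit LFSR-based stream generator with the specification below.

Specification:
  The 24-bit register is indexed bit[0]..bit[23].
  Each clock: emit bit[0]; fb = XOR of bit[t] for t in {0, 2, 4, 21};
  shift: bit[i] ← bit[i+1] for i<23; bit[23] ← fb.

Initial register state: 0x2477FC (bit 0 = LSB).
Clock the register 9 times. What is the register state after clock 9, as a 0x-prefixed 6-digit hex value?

reg_0 = 0x2477FC
clock 1: out=0, reg = 0x923BFE
clock 2: out=0, reg = 0x491DFF
clock 3: out=1, reg = 0xA48EFF
clock 4: out=1, reg = 0x52477F
clock 5: out=1, reg = 0xA923BF
clock 6: out=1, reg = 0x5491DF
clock 7: out=1, reg = 0xAA48EF
clock 8: out=1, reg = 0xD52477
clock 9: out=1, reg = 0xEA923B

0xEA923B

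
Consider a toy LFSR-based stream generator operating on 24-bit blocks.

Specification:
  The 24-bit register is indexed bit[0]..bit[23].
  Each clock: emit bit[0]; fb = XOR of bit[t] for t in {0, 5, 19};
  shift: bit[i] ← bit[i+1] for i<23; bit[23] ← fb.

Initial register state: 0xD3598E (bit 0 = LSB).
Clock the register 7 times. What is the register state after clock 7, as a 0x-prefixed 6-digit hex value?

reg_0 = 0xD3598E
clock 1: out=0, reg = 0x69ACC7
clock 2: out=1, reg = 0x34D663
clock 3: out=1, reg = 0x1A6B31
clock 4: out=1, reg = 0x8D3598
clock 5: out=0, reg = 0xC69ACC
clock 6: out=0, reg = 0x634D66
clock 7: out=0, reg = 0xB1A6B3

0xB1A6B3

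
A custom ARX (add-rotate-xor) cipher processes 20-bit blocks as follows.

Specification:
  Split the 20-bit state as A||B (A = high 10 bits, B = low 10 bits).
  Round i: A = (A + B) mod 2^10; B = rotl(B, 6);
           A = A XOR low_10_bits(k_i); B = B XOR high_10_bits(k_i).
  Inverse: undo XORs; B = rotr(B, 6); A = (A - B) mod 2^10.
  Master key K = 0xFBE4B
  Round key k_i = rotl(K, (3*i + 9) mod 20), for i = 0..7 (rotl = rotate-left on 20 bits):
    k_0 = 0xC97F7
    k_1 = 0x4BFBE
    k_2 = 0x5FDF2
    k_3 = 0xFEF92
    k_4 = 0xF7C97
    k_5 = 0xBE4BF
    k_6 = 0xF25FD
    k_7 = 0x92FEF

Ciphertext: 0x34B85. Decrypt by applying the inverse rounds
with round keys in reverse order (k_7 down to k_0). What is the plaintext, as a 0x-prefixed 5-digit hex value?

s_0 = ciphertext = 0x34B85
s_1 = InvRound(s_0, k_7) = 0x958E7
s_2 = InvRound(s_1, k_6) = 0x2FEEC
s_3 = InvRound(s_2, k_5) = 0xAC150
s_4 = InvRound(s_3, k_4) = 0x4B4FA
s_5 = InvRound(s_4, k_3) = 0xA8C1C
s_6 = InvRound(s_5, k_2) = 0x47235
s_7 = InvRound(s_6, k_1) = 0x3D9AC
s_8 = InvRound(s_7, k_0) = 0x99C9A

0x99C9A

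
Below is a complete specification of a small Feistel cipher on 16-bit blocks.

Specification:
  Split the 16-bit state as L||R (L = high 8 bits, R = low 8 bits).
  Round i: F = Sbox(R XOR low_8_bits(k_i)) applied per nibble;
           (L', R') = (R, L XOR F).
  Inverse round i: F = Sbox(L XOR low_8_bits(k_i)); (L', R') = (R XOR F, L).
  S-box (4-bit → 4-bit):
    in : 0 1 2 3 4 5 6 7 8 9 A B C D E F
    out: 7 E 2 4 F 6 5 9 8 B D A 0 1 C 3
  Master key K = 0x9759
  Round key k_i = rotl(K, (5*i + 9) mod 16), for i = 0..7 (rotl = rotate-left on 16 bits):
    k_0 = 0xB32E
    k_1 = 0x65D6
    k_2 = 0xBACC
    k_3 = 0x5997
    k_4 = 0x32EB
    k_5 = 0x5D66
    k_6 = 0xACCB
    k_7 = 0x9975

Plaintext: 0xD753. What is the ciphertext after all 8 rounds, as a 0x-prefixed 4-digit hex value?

0xE090

s_0 = plaintext = 0xD753
s_1 = Round(s_0, k_0) = 0x5346
s_2 = Round(s_1, k_1) = 0x46E4
s_3 = Round(s_2, k_2) = 0xE46E
s_4 = Round(s_3, k_3) = 0x6EDF
s_5 = Round(s_4, k_4) = 0xDF21
s_6 = Round(s_5, k_5) = 0x2126
s_7 = Round(s_6, k_6) = 0x26E0
s_8 = Round(s_7, k_7) = 0xE090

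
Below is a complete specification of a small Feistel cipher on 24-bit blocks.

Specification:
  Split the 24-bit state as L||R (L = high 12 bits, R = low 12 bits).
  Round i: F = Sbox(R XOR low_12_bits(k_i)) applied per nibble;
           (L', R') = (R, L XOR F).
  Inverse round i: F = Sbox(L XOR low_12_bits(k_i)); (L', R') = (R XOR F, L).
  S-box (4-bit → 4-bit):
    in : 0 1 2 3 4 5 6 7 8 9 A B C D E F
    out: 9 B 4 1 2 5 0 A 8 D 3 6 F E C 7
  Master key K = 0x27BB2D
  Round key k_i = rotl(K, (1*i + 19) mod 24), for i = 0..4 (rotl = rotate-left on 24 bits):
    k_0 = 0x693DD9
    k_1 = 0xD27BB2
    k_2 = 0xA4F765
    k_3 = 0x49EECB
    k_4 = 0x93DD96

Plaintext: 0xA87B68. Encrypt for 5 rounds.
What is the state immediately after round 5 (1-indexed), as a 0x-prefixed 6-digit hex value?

s_0 = plaintext = 0xA87B68
s_1 = Round(s_0, k_0) = 0xB68AEC
s_2 = Round(s_1, k_1) = 0xAEC034
s_3 = Round(s_2, k_2) = 0x0340B7
s_4 = Round(s_3, k_3) = 0x0B7C9B
s_5 = Round(s_4, k_4) = 0xC9BB29

0xC9BB29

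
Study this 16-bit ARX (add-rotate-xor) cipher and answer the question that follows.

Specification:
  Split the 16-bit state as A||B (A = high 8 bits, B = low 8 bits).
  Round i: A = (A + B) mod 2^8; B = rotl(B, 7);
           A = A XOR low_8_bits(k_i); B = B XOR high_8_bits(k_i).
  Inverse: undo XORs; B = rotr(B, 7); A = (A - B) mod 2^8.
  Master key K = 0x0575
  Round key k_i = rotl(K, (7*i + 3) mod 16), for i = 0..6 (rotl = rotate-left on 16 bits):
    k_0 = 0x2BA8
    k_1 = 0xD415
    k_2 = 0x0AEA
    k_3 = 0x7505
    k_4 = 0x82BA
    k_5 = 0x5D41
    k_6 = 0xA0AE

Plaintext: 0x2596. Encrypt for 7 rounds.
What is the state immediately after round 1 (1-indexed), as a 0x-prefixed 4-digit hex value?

s_0 = plaintext = 0x2596
s_1 = Round(s_0, k_0) = 0x1360
s_2 = Round(s_1, k_1) = 0x66E4
s_3 = Round(s_2, k_2) = 0xA078
s_4 = Round(s_3, k_3) = 0x1D49
s_5 = Round(s_4, k_4) = 0xDC26
s_6 = Round(s_5, k_5) = 0x434E
s_7 = Round(s_6, k_6) = 0x3F87

0x1360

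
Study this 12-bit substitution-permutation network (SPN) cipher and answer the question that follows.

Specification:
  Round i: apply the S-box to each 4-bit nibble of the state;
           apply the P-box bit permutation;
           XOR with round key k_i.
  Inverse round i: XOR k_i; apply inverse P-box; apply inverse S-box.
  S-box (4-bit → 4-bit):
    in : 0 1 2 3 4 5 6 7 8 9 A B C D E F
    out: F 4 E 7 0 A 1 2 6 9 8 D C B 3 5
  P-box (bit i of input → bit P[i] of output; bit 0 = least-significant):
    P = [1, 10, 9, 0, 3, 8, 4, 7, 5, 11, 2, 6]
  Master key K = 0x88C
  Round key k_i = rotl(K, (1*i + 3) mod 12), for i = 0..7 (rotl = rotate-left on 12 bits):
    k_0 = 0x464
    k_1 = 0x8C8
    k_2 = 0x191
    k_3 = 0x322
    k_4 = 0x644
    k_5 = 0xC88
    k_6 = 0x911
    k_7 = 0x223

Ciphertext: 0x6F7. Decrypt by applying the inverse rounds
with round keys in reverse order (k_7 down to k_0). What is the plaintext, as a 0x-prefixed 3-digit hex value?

0x93F

s_0 = ciphertext = 0x6F7
s_1 = InvRound(s_0, k_7) = 0xCC7
s_2 = InvRound(s_1, k_6) = 0xC2E
s_3 = InvRound(s_2, k_5) = 0xFA6
s_4 = InvRound(s_3, k_4) = 0xD56
s_5 = InvRound(s_4, k_3) = 0x018
s_6 = InvRound(s_5, k_2) = 0x4DA
s_7 = InvRound(s_6, k_1) = 0x71E
s_8 = InvRound(s_7, k_0) = 0x93F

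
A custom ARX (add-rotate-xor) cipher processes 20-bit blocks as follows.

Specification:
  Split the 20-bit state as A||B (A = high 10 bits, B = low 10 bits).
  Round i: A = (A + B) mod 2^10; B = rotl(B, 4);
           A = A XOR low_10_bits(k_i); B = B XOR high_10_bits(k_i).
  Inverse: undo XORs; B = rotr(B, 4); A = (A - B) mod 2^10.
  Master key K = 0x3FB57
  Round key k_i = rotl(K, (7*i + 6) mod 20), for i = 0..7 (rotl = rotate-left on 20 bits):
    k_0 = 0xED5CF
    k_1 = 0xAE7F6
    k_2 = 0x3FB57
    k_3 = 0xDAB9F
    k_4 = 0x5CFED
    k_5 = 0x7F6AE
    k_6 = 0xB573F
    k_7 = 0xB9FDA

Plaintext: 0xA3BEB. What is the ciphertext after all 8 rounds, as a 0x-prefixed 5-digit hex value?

0xBA89E

s_0 = plaintext = 0xA3BEB
s_1 = Round(s_0, k_0) = 0xED90A
s_2 = Round(s_1, k_1) = 0xCDA1D
s_3 = Round(s_2, k_2) = 0x81126
s_4 = Round(s_3, k_3) = 0x2D50E
s_5 = Round(s_4, k_4) = 0x8B997
s_6 = Round(s_5, k_5) = 0x5AC8B
s_7 = Round(s_6, k_6) = 0xB2667
s_8 = Round(s_7, k_7) = 0xBA89E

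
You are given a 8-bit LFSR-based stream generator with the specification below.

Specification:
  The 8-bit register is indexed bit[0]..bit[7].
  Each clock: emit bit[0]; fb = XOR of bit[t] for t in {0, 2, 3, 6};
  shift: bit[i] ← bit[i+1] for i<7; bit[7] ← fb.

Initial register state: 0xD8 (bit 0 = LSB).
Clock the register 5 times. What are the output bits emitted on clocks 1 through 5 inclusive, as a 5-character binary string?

00011

reg_0 = 0xD8
clock 1: out=0, reg = 0x6C
clock 2: out=0, reg = 0xB6
clock 3: out=0, reg = 0xDB
clock 4: out=1, reg = 0xED
clock 5: out=1, reg = 0x76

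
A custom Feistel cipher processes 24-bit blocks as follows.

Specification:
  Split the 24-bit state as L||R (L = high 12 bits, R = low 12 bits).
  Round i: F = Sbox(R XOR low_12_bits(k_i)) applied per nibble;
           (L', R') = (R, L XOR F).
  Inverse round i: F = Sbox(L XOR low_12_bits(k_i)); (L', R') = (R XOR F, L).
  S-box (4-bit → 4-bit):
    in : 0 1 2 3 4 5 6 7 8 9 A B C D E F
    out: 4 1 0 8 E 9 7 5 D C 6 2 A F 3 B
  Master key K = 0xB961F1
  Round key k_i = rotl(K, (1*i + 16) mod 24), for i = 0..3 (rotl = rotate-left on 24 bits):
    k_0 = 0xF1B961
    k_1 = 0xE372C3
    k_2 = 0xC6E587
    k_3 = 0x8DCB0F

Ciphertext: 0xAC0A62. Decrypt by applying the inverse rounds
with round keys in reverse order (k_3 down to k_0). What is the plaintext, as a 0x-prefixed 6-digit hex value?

0xDE99FD

s_0 = ciphertext = 0xAC0A62
s_1 = InvRound(s_0, k_3) = 0xBC9AC0
s_2 = InvRound(s_1, k_2) = 0x923BC9
s_3 = InvRound(s_2, k_1) = 0x9FD923
s_4 = InvRound(s_3, k_0) = 0xDE99FD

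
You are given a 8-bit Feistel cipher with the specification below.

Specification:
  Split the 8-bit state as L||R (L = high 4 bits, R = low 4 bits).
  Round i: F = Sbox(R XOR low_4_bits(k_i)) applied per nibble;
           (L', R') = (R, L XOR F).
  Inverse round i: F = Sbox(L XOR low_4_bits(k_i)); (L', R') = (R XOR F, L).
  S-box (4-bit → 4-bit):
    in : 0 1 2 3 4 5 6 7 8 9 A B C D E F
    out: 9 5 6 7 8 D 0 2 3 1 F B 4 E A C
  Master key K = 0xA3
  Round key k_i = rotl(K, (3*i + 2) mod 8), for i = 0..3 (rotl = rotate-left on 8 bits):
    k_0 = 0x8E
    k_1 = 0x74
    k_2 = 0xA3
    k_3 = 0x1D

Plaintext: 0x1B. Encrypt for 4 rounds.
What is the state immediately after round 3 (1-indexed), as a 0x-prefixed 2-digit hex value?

0x87

s_0 = plaintext = 0x1B
s_1 = Round(s_0, k_0) = 0xBC
s_2 = Round(s_1, k_1) = 0xC8
s_3 = Round(s_2, k_2) = 0x87
s_4 = Round(s_3, k_3) = 0x77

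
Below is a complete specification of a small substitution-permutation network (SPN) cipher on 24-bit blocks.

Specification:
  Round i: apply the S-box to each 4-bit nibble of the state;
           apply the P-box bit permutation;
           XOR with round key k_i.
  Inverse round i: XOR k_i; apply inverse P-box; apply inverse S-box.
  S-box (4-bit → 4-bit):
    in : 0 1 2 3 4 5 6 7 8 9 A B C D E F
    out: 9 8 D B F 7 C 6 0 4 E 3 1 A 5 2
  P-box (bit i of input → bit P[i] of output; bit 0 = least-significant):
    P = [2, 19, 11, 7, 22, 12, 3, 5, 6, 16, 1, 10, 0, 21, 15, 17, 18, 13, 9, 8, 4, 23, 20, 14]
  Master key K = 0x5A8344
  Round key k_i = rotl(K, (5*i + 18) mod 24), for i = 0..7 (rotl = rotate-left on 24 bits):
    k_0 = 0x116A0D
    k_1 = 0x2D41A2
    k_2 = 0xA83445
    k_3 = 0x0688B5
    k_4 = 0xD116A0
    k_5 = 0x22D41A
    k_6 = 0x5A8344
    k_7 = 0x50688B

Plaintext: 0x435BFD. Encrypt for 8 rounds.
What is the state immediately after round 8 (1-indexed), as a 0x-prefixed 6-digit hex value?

0x1603FF

s_0 = plaintext = 0x435BFD
s_1 = Round(s_0, k_0) = 0xAC9BDC
s_2 = Round(s_1, k_1) = 0xB891C6
s_3 = Round(s_2, k_2) = 0x68B8D5
s_4 = Round(s_3, k_3) = 0x3ED090
s_5 = Round(s_4, k_4) = 0x77507C
s_6 = Round(s_5, k_5) = 0x926257
s_7 = Round(s_6, k_6) = 0x041C0E
s_8 = Round(s_7, k_7) = 0x1603FF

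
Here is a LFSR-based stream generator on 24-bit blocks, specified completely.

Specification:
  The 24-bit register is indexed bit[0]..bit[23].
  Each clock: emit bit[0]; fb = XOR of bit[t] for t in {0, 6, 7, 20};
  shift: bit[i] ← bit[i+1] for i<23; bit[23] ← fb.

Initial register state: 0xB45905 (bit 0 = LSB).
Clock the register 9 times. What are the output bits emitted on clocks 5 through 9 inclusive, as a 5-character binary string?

reg_0 = 0xB45905
clock 1: out=1, reg = 0x5A2C82
clock 2: out=0, reg = 0x2D1641
clock 3: out=1, reg = 0x168B20
clock 4: out=0, reg = 0x8B4590
clock 5: out=0, reg = 0xC5A2C8
clock 6: out=0, reg = 0x62D164
clock 7: out=0, reg = 0xB168B2
clock 8: out=0, reg = 0x58B459
clock 9: out=1, reg = 0xAC5A2C

00001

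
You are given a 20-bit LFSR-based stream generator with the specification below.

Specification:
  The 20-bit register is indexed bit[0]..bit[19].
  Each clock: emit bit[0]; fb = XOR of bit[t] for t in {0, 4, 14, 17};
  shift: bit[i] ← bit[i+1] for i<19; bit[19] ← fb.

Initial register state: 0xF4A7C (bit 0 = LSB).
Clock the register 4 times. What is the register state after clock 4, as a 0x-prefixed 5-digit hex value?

0x9F4A7

reg_0 = 0xF4A7C
clock 1: out=0, reg = 0xFA53E
clock 2: out=0, reg = 0x7D29F
clock 3: out=1, reg = 0x3E94F
clock 4: out=1, reg = 0x9F4A7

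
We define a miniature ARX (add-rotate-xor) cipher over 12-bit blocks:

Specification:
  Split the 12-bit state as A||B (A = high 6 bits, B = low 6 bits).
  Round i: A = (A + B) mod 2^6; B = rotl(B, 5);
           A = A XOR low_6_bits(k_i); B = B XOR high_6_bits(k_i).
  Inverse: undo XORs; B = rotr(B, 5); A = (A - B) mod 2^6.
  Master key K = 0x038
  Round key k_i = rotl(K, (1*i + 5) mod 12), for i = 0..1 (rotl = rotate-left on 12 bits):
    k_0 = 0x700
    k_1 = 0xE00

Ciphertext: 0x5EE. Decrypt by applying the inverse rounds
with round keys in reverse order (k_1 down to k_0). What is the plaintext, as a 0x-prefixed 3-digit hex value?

s_0 = ciphertext = 0x5EE
s_1 = InvRound(s_0, k_1) = 0xAEC
s_2 = InvRound(s_1, k_0) = 0x2A1

0x2A1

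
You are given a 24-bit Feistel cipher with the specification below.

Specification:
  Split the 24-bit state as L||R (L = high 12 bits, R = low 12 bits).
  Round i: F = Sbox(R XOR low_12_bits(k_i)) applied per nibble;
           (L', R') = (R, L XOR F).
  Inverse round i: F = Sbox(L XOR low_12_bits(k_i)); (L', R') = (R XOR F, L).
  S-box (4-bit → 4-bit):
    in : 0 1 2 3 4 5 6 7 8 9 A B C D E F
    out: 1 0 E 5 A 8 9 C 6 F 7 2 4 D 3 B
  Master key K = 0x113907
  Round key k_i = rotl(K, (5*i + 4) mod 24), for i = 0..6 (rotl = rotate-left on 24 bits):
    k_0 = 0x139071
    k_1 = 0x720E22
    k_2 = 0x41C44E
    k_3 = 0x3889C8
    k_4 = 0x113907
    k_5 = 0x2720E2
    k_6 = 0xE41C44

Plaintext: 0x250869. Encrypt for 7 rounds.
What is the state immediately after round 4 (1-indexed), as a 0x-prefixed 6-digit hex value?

s_0 = plaintext = 0x250869
s_1 = Round(s_0, k_0) = 0x869456
s_2 = Round(s_1, k_1) = 0x456FA3
s_3 = Round(s_2, k_2) = 0xFA366B
s_4 = Round(s_3, k_3) = 0x66B4D6
s_5 = Round(s_4, k_4) = 0x4D6BBB
s_6 = Round(s_5, k_5) = 0xBBB659
s_7 = Round(s_6, k_6) = 0x659CB6

0x66B4D6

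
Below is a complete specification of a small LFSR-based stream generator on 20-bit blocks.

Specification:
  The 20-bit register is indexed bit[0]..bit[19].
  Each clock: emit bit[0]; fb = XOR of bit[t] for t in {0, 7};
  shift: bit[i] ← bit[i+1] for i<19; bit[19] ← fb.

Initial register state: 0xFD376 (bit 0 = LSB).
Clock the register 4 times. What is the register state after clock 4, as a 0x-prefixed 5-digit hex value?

reg_0 = 0xFD376
clock 1: out=0, reg = 0x7E9BB
clock 2: out=1, reg = 0x3F4DD
clock 3: out=1, reg = 0x1FA6E
clock 4: out=0, reg = 0x0FD37

0x0FD37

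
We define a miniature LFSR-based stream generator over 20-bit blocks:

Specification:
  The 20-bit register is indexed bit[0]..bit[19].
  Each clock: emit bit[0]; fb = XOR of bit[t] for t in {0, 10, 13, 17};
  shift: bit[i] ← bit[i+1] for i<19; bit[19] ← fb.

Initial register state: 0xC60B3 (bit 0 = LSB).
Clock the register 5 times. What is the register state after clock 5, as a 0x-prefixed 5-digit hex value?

0xF6305

reg_0 = 0xC60B3
clock 1: out=1, reg = 0x63059
clock 2: out=1, reg = 0xB182C
clock 3: out=0, reg = 0xD8C16
clock 4: out=0, reg = 0xEC60B
clock 5: out=1, reg = 0xF6305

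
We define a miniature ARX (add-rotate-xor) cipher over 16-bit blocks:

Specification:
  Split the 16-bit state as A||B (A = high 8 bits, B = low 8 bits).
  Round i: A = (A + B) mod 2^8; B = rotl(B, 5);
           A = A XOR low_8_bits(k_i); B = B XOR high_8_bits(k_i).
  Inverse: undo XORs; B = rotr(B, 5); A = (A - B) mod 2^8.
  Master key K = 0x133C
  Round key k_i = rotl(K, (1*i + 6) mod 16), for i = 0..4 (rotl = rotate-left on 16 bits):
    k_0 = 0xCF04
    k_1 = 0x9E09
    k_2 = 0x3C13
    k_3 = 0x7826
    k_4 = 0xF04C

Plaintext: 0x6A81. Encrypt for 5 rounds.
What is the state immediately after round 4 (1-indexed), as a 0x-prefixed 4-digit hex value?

0x4D7A

s_0 = plaintext = 0x6A81
s_1 = Round(s_0, k_0) = 0xEFFF
s_2 = Round(s_1, k_1) = 0xE761
s_3 = Round(s_2, k_2) = 0x5B10
s_4 = Round(s_3, k_3) = 0x4D7A
s_5 = Round(s_4, k_4) = 0x8BBF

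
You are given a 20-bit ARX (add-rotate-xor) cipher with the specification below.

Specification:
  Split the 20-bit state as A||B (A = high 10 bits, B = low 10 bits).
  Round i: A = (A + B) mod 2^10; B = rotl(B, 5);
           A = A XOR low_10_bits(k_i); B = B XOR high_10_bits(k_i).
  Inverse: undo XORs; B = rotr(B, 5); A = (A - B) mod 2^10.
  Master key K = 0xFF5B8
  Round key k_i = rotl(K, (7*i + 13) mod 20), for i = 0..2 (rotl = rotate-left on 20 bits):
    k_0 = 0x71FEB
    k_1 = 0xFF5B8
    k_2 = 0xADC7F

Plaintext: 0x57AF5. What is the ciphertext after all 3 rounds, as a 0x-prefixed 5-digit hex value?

0x02678

s_0 = plaintext = 0x57AF5
s_1 = Round(s_0, k_0) = 0xEE370
s_2 = Round(s_1, k_1) = 0xA41E6
s_3 = Round(s_2, k_2) = 0x02678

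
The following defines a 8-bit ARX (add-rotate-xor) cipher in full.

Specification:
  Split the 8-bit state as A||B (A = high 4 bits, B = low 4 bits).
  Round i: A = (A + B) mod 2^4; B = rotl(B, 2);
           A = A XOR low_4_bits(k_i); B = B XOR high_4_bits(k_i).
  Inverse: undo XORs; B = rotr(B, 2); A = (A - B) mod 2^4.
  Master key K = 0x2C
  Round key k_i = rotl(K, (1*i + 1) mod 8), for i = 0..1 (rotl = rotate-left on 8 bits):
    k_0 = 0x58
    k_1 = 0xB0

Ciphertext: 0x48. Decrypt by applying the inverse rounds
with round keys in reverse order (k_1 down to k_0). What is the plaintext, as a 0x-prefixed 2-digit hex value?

s_0 = ciphertext = 0x48
s_1 = InvRound(s_0, k_1) = 0x8C
s_2 = InvRound(s_1, k_0) = 0xA6

0xA6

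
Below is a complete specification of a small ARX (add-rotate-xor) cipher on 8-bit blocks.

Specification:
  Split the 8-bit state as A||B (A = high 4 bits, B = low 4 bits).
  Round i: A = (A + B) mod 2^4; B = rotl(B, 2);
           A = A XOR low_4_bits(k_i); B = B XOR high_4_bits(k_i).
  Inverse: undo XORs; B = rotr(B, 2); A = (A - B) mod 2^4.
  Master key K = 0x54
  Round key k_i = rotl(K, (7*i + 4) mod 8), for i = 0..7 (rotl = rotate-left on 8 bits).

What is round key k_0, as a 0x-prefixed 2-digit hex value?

K = 0x54
k_0 = rotl(K, (7*0+4) mod 8) = rotl(K, 4) = 0x45

0x45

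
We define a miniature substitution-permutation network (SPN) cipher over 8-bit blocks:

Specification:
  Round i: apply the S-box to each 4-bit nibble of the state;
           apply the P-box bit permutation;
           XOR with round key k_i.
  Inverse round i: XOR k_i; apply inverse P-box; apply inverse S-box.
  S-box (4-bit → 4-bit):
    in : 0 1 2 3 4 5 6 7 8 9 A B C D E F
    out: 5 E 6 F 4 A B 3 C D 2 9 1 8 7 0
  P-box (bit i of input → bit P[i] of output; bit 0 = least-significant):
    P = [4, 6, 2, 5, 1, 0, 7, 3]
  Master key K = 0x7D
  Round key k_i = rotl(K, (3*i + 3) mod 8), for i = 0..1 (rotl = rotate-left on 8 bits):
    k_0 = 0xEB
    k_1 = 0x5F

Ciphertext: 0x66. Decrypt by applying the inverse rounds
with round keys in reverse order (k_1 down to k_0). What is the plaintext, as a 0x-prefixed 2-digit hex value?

s_0 = ciphertext = 0x66
s_1 = InvRound(s_0, k_1) = 0x5B
s_2 = InvRound(s_1, k_0) = 0x4B

0x4B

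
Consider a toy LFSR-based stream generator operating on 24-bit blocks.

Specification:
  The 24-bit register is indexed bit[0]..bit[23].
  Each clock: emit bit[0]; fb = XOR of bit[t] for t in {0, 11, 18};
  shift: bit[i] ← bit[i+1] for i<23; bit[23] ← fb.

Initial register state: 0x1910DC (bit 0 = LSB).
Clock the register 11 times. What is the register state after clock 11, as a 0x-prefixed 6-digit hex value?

0xBF0322

reg_0 = 0x1910DC
clock 1: out=0, reg = 0x0C886E
clock 2: out=0, reg = 0x064437
clock 3: out=1, reg = 0x03221B
clock 4: out=1, reg = 0x81910D
clock 5: out=1, reg = 0xC0C886
clock 6: out=0, reg = 0xE06443
clock 7: out=1, reg = 0xF03221
clock 8: out=1, reg = 0xF81910
clock 9: out=0, reg = 0xFC0C88
clock 10: out=0, reg = 0x7E0644
clock 11: out=0, reg = 0xBF0322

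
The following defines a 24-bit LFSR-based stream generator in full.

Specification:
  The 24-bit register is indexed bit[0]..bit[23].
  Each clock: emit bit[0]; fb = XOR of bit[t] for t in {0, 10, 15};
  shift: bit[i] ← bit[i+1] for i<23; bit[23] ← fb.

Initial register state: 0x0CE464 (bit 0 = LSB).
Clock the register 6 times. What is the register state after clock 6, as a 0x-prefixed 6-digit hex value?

reg_0 = 0x0CE464
clock 1: out=0, reg = 0x067232
clock 2: out=0, reg = 0x033919
clock 3: out=1, reg = 0x819C8C
clock 4: out=0, reg = 0x40CE46
clock 5: out=0, reg = 0x206723
clock 6: out=1, reg = 0x103391

0x103391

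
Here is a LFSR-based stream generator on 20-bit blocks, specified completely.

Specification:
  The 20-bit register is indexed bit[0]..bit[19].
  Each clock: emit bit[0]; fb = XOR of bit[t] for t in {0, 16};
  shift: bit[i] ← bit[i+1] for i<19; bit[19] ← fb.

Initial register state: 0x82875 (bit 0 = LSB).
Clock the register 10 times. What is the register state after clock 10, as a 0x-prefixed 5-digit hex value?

reg_0 = 0x82875
clock 1: out=1, reg = 0xC143A
clock 2: out=0, reg = 0x60A1D
clock 3: out=1, reg = 0xB050E
clock 4: out=0, reg = 0xD8287
clock 5: out=1, reg = 0x6C143
clock 6: out=1, reg = 0xB60A1
clock 7: out=1, reg = 0x5B050
clock 8: out=0, reg = 0xAD828
clock 9: out=0, reg = 0x56C14
clock 10: out=0, reg = 0xAB60A

0xAB60A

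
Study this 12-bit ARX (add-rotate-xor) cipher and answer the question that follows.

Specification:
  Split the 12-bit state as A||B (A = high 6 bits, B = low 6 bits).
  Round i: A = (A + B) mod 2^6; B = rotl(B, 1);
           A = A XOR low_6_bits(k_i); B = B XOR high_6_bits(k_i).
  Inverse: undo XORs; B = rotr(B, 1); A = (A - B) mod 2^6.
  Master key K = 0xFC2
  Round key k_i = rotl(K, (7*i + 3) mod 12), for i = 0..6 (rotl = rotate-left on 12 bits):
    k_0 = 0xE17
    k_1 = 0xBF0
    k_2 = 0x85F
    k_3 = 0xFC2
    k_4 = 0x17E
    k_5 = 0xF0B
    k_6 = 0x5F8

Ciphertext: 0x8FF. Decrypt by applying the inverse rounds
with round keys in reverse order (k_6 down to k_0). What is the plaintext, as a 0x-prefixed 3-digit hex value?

0x776

s_0 = ciphertext = 0x8FF
s_1 = InvRound(s_0, k_6) = 0x1D4
s_2 = InvRound(s_1, k_5) = 0xE14
s_3 = InvRound(s_2, k_4) = 0x7A8
s_4 = InvRound(s_3, k_3) = 0xC6B
s_5 = InvRound(s_4, k_2) = 0xA45
s_6 = InvRound(s_5, k_1) = 0x115
s_7 = InvRound(s_6, k_0) = 0x776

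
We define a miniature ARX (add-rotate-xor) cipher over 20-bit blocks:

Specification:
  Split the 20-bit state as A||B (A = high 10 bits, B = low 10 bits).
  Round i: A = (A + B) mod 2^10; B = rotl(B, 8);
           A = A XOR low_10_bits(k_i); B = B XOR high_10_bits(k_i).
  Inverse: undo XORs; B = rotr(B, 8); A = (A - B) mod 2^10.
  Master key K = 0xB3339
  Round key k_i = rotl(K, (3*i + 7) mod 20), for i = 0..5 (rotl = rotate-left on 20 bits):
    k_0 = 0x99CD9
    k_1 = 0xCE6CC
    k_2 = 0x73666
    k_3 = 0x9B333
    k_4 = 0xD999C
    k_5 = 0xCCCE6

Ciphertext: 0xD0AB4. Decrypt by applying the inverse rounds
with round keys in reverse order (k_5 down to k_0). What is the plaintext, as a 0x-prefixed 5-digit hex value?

0xF68BE

s_0 = ciphertext = 0xD0AB4
s_1 = InvRound(s_0, k_5) = 0x61E1D
s_2 = InvRound(s_1, k_4) = 0x8B9ED
s_3 = InvRound(s_2, k_3) = 0xC5A07
s_4 = InvRound(s_3, k_2) = 0x9172B
s_5 = InvRound(s_4, k_1) = 0x10448
s_6 = InvRound(s_5, k_0) = 0xF68BE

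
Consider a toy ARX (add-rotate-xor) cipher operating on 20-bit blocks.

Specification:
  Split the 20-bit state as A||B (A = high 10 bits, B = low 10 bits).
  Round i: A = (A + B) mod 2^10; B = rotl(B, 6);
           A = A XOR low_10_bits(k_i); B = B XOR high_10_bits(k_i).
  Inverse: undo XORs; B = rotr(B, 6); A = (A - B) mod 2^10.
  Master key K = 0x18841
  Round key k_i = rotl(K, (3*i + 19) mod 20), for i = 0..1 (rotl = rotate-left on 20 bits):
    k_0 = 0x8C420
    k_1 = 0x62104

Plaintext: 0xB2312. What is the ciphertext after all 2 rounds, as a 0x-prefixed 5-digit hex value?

s_0 = plaintext = 0xB2312
s_1 = Round(s_0, k_0) = 0x7EA80
s_2 = Round(s_1, k_1) = 0x5F9A0

0x5F9A0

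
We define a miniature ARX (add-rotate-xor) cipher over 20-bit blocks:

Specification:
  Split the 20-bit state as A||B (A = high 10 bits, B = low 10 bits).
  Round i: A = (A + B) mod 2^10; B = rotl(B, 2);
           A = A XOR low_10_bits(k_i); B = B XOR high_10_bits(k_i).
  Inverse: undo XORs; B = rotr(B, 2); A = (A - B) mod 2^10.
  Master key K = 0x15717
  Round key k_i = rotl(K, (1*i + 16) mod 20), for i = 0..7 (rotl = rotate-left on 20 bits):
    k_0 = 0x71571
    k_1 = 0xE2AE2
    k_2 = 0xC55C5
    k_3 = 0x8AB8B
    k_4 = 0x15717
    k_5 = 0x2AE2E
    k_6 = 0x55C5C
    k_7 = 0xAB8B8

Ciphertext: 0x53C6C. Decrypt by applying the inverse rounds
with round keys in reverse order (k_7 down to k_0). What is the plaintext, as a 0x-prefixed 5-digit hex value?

s_0 = ciphertext = 0x53C6C
s_1 = InvRound(s_0, k_7) = 0xD1EB0
s_2 = InvRound(s_1, k_6) = 0xC8BF9
s_3 = InvRound(s_2, k_5) = 0x8E2D4
s_4 = InvRound(s_3, k_4) = 0xE3DA0
s_5 = InvRound(s_4, k_3) = 0x48AE2
s_6 = InvRound(s_5, k_2) = 0x5AB7D
s_7 = InvRound(s_6, k_1) = 0x12F3D
s_8 = InvRound(s_7, k_0) = 0x1F0BE

0x1F0BE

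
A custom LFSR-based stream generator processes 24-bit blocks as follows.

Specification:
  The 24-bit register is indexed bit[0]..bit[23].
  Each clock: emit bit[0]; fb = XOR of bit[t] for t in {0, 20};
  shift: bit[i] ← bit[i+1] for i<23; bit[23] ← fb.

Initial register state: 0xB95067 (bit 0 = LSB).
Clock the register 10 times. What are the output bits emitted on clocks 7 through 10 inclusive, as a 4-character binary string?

reg_0 = 0xB95067
clock 1: out=1, reg = 0x5CA833
clock 2: out=1, reg = 0x2E5419
clock 3: out=1, reg = 0x972A0C
clock 4: out=0, reg = 0xCB9506
clock 5: out=0, reg = 0x65CA83
clock 6: out=1, reg = 0xB2E541
clock 7: out=1, reg = 0x5972A0
clock 8: out=0, reg = 0xACB950
clock 9: out=0, reg = 0x565CA8
clock 10: out=0, reg = 0xAB2E54

1000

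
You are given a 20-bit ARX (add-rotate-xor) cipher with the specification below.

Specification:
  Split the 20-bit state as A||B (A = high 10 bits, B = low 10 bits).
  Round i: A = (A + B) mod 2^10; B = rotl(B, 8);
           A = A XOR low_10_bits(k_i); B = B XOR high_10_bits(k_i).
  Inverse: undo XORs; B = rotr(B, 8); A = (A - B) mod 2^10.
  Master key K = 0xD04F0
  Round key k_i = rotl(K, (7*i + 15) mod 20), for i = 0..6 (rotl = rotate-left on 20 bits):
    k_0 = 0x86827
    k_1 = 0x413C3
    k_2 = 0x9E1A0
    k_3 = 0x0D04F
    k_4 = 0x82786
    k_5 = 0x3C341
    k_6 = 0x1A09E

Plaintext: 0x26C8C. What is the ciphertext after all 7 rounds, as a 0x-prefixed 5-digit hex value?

0x9E41C

s_0 = plaintext = 0x26C8C
s_1 = Round(s_0, k_0) = 0x40239
s_2 = Round(s_1, k_1) = 0x3E88A
s_3 = Round(s_2, k_2) = 0x0905A
s_4 = Round(s_3, k_3) = 0x0C622
s_5 = Round(s_4, k_4) = 0x75481
s_6 = Round(s_5, k_5) = 0x45DD0
s_7 = Round(s_6, k_6) = 0x9E41C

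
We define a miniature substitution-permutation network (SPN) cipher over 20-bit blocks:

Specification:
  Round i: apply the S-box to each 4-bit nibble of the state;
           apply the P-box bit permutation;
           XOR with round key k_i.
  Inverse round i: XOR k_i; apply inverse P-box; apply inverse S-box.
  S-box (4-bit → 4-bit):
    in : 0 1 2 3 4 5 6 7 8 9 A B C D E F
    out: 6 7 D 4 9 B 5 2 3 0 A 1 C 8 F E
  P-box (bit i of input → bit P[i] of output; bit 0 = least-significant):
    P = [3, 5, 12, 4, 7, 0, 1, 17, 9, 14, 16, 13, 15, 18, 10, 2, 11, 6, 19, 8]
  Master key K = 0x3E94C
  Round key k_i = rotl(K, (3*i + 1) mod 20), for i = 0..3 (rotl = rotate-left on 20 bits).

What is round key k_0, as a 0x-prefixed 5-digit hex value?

K = 0x3E94C
k_0 = rotl(K, (3*0+1) mod 20) = rotl(K, 1) = 0x7D298

0x7D298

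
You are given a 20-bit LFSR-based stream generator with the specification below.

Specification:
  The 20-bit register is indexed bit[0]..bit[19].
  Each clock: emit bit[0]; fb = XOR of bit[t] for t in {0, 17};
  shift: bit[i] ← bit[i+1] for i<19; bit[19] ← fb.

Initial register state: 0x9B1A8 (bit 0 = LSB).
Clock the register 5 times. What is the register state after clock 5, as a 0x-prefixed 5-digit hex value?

reg_0 = 0x9B1A8
clock 1: out=0, reg = 0x4D8D4
clock 2: out=0, reg = 0x26C6A
clock 3: out=0, reg = 0x93635
clock 4: out=1, reg = 0xC9B1A
clock 5: out=0, reg = 0x64D8D

0x64D8D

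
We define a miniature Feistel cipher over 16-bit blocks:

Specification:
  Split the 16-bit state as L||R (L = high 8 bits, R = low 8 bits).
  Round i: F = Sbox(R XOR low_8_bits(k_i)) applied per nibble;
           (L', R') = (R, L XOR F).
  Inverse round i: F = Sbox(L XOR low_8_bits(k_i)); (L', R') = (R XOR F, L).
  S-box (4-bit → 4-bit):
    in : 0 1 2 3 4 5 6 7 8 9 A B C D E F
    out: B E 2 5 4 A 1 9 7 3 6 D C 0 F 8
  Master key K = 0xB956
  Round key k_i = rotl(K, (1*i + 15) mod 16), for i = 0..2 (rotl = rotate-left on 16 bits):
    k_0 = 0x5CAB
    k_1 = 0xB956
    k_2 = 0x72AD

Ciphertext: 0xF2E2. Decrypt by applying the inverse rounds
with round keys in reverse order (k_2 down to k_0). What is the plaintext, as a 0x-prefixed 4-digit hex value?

s_0 = ciphertext = 0xF2E2
s_1 = InvRound(s_0, k_2) = 0x4AF2
s_2 = InvRound(s_1, k_1) = 0x1E4A
s_3 = InvRound(s_2, k_0) = 0x901E

0x901E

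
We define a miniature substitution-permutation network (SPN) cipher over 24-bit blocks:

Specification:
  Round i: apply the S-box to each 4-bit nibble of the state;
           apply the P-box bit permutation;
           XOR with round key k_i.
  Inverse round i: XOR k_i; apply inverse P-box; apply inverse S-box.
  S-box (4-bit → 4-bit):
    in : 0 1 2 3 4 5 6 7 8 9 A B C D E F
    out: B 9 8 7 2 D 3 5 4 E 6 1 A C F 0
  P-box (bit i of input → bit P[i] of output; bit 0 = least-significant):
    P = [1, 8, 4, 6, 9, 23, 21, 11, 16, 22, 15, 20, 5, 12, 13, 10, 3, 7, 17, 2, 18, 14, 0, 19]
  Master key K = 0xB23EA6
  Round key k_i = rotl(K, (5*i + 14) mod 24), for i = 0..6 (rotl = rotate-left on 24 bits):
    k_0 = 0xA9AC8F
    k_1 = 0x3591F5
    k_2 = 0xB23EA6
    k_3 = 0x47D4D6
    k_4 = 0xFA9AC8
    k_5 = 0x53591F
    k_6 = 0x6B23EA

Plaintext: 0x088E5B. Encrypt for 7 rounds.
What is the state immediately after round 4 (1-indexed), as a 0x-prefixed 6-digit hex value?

0xC613E5

s_0 = plaintext = 0x088E5B
s_1 = Round(s_0, k_0) = 0xD6468D
s_2 = Round(s_1, k_1) = 0x5C812C
s_3 = Round(s_2, k_2) = 0xAF1763
s_4 = Round(s_3, k_3) = 0xC613E5
s_5 = Round(s_4, k_4) = 0x135432
s_6 = Round(s_5, k_5) = 0xBD7FF7
s_7 = Round(s_6, k_6) = 0x6D03DC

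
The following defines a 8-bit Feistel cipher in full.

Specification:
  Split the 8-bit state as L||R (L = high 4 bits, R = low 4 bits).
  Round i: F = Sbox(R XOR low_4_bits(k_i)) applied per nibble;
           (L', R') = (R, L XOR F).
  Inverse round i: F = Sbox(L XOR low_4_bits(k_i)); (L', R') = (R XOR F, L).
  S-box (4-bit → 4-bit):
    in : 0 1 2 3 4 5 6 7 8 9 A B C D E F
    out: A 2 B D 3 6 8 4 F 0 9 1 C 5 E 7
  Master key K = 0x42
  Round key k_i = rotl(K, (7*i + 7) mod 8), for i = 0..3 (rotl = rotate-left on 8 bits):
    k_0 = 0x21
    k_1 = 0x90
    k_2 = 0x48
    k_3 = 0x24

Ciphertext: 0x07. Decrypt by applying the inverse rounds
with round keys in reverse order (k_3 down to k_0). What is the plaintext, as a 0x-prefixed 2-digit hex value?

0xC8

s_0 = ciphertext = 0x07
s_1 = InvRound(s_0, k_3) = 0x40
s_2 = InvRound(s_1, k_2) = 0xC4
s_3 = InvRound(s_2, k_1) = 0x8C
s_4 = InvRound(s_3, k_0) = 0xC8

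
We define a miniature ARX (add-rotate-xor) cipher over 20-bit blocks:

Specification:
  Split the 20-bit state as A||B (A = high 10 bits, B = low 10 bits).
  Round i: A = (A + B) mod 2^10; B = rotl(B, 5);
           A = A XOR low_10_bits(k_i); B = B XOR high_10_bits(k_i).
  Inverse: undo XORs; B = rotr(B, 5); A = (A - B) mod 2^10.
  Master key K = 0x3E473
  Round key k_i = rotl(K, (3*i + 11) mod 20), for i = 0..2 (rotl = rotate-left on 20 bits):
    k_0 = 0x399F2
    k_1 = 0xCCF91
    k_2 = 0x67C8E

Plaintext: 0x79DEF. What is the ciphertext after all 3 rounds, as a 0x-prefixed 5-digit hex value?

s_0 = plaintext = 0x79DEF
s_1 = Round(s_0, k_0) = 0x89109
s_2 = Round(s_1, k_1) = 0x2F21B
s_3 = Round(s_2, k_2) = 0x966EF

0x966EF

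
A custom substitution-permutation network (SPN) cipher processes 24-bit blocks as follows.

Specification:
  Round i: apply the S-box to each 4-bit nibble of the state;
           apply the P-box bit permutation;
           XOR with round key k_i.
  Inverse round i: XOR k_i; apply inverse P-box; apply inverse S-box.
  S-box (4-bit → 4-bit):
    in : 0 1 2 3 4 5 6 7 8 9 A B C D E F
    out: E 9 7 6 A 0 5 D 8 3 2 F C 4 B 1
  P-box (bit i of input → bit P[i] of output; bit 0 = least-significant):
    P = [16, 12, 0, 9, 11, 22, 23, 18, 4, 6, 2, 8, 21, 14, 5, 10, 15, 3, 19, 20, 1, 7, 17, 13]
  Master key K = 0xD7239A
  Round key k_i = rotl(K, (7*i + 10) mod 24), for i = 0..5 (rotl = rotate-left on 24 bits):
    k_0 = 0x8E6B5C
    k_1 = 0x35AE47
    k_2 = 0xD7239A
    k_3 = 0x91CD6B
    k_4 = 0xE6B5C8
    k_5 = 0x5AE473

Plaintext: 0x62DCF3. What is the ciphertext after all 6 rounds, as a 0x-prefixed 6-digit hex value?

0x6E39DD

s_0 = plaintext = 0x62DCF3
s_1 = Round(s_0, k_0) = 0x84F273
s_2 = Round(s_1, k_1) = 0x81961A
s_3 = Round(s_2, k_2) = 0xE3DB8E
s_4 = Round(s_3, k_3) = 0x9CFE95
s_5 = Round(s_4, k_4) = 0x9EBC1A
s_6 = Round(s_5, k_5) = 0x6E39DD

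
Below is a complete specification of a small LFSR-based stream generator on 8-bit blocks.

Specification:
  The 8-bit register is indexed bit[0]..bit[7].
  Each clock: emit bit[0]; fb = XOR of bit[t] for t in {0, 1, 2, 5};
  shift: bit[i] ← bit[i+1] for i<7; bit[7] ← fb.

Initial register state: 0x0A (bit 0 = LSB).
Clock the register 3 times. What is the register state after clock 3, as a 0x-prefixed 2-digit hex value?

reg_0 = 0x0A
clock 1: out=0, reg = 0x85
clock 2: out=1, reg = 0x42
clock 3: out=0, reg = 0xA1

0xA1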